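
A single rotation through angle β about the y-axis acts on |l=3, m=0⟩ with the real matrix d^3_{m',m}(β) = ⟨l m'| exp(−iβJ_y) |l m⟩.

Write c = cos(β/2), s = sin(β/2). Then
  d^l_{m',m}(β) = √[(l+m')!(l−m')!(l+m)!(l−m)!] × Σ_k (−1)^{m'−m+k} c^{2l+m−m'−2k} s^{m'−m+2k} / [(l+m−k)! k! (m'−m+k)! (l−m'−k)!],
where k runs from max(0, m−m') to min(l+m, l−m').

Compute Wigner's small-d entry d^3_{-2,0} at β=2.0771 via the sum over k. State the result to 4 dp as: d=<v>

d^3_{-2,0}(β=2.0771) via Wigner's sum:
Half-angle: c=0.507470, s=0.861669. N=√(1·120·6·6)=65.726707
Admissible k: 2..3 (factorial args all ≥0)
  k=2: (−1)^0·65.7267/(12)·0.5075^4·0.8617^2 = +0.269702
  k=3: (−1)^1·65.7267/(12)·0.5075^2·0.8617^4 = -0.777578
d^3_{-2,0}(2.0771) = +0.269702 -0.777578 = -0.507877

d=-0.5079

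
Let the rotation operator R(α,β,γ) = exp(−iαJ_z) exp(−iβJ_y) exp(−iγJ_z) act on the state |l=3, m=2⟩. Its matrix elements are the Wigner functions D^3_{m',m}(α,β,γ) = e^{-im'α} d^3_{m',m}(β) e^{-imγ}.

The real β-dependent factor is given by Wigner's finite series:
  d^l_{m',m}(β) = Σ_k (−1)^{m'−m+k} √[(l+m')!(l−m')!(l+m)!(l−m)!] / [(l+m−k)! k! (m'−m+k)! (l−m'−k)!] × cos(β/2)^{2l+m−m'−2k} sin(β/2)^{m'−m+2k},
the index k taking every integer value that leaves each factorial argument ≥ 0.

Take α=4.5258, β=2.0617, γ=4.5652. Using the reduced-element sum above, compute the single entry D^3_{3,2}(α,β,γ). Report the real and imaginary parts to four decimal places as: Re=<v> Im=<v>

First d^3_{3,2}(β=2.0617), then the phase factors e^{-i(3)α} and e^{-i(2)γ}:
With c≡cos(β/2)=0.514090 and s≡sin(β/2)=0.857736, N=[720·1·120·1]^{1/2}=293.938769
k∈{0} keeps every argument non-negative
  k=0: (−1)^1·293.9388/(120)·0.5141^5·0.8577^1 = -0.075444
d^3_{3,2}(2.0617) = -0.075444
D = (+0.530989-0.847379i)·(-0.075444)·(-0.956983-0.290145i) = +0.056886-0.049556i

Re=0.0569 Im=-0.0496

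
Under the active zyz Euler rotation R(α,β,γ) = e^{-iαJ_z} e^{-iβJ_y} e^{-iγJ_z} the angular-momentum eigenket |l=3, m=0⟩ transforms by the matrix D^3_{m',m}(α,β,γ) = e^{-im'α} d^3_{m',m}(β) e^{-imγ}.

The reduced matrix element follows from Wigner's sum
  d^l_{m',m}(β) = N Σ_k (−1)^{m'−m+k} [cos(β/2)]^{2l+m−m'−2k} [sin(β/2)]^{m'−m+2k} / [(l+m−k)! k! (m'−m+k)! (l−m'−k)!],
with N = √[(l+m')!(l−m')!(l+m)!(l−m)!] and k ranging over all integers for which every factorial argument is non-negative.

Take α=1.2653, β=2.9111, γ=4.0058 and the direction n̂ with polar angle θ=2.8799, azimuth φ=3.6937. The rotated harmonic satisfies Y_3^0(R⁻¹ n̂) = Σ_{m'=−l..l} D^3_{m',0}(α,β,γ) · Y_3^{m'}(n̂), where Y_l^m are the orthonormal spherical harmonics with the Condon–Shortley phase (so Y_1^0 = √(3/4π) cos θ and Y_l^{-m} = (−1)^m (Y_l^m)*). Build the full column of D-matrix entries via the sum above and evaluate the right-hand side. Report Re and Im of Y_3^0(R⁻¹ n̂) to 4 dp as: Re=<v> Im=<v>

Re=0.3381 Im=0.0000

Need the full column D^3_{m',0} for m'=−3..3 at α=1.2653, β=2.9111, γ=4.0058.
cos(β/2)=0.114991, sin(β/2)=0.993366
d^3_{-3,0}: single k=3 term ⇒ +0.006666;  D = -0.005289-0.004057i
d^3_{-2,0}: k∈[2..3] ⇒ +0.000945 -0.070523 = -0.069578;  D = +0.056990-0.039915i
d^3_{-1,0}: k∈[1..3] ⇒ +0.000069 -0.015489 +0.385304 = +0.369884;  D = +0.111249+0.352757i
d^3_{0,0}: k∈[0..3] ⇒ +0.000002 -0.001553 +0.115881 -0.960853 = -0.846523;  D = -0.846523+0.000000i
d^3_{1,0}: k∈[0..2] ⇒ -0.000069 +0.015489 -0.385304 = -0.369884;  D = -0.111249+0.352757i
d^3_{2,0}: k∈[0..1] ⇒ +0.000945 -0.070523 = -0.069578;  D = +0.056990+0.039915i
d^3_{3,0}: single k=0 term ⇒ -0.006666;  D = +0.005289-0.004057i
Y_3^{m'}(θ=2.8799,φ=3.6937) and Σ D·Y over m':
  (-0.0053-0.0041i)·(+0.0006+0.0072i)  (+0.0570-0.0399i)·(-0.0297+0.0590i)  (+0.1112+0.3528i)·(-0.2609+0.1607i)  (-0.8465+0.0000i)·(-0.6003+0.0000i)  (-0.1112+0.3528i)·(+0.2609+0.1607i)  (+0.0570+0.0399i)·(-0.0297-0.0590i)  (+0.0053-0.0041i)·(-0.0006+0.0072i)
Y_3^0(R⁻¹ n̂) = +0.338088-0.000000i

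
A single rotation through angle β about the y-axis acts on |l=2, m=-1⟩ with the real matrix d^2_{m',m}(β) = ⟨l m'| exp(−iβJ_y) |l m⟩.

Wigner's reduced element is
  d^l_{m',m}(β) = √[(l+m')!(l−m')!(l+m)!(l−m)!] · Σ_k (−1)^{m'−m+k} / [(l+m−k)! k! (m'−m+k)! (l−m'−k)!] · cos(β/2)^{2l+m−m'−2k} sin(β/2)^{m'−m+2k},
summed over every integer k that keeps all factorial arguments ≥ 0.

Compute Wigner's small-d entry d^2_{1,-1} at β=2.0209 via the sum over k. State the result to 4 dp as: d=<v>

d=0.0932

d^2_{1,-1}(β=2.0209) via Wigner's sum:
With c≡cos(β/2)=0.531480 and s≡sin(β/2)=0.847071, N=[6·1·1·6]^{1/2}=6.000000
The bounds max(0,m−m')=0 and min(l+m,l−m')=1 give 2 terms
  k=0: (−1)^2·6.0000/(2)·0.5315^2·0.8471^2 = +0.608043
  k=1: (−1)^3·6.0000/(6)·0.5315^0·0.8471^4 = -0.514849
d^2_{1,-1}(2.0209) = +0.608043 -0.514849 = +0.093194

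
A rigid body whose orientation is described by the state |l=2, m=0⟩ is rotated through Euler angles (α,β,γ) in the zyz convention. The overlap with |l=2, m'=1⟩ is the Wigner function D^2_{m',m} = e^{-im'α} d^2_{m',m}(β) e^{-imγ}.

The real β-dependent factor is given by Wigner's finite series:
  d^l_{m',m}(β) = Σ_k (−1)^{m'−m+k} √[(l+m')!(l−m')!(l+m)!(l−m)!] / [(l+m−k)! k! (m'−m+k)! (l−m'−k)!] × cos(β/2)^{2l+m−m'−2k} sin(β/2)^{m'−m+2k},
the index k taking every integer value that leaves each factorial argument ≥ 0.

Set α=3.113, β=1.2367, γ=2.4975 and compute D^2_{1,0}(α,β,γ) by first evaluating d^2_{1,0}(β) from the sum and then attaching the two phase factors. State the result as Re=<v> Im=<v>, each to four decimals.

Re=0.3793 Im=0.0108

Split into d^2_{1,0}(β=1.2367) × two z-phases.
With c≡cos(β/2)=0.814836 and s≡sin(β/2)=0.579691, N=[6·1·2·2]^{1/2}=4.898979
k∈{0,1} keeps every argument non-negative
  k=0: (−1)^1·4.8990/(2)·0.8148^3·0.5797^1 = -0.768216
  k=1: (−1)^2·4.8990/(2)·0.8148^1·0.5797^3 = +0.388809
d^2_{1,0}(1.2367) = -0.768216 +0.388809 = -0.379407
D = (-0.999591-0.028589i)·(-0.379407)·(+1.000000+0.000000i) = +0.379251+0.010847i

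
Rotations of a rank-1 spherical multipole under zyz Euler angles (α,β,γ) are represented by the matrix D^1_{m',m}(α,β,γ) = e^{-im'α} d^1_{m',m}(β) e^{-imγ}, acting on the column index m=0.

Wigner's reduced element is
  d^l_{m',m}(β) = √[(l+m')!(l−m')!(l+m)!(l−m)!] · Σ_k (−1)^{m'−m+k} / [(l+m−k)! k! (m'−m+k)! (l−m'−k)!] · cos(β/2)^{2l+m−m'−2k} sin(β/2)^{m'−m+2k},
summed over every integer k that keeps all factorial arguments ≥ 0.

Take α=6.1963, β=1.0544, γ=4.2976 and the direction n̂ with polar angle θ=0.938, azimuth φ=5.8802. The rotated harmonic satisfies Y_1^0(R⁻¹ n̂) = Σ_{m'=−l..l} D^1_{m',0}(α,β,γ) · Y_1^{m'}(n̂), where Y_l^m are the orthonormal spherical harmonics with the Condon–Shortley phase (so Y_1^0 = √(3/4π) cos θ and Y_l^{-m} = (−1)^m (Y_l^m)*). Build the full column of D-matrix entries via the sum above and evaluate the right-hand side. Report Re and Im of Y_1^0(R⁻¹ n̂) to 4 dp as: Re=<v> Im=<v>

Need the full column D^1_{m',0} for m'=−1..1 at α=6.1963, β=1.0544, γ=4.2976.
cos(β/2)=0.864219, sin(β/2)=0.503116
d^1_{-1,0}: single k=1 term ⇒ +0.614903;  D = +0.612583-0.053359i
d^1_{0,0}: k∈[0..1] ⇒ +0.746875 -0.253125 = +0.493750;  D = +0.493750+0.000000i
d^1_{1,0}: single k=0 term ⇒ -0.614903;  D = -0.612583-0.053359i
Y_1^{m'}(θ=0.938,φ=5.8802) and Σ D·Y over m':
  (+0.6126-0.0534i)·(+0.2563+0.1093i)  (+0.4937+0.0000i)·(+0.2890+0.0000i)  (-0.6126-0.0534i)·(-0.2563+0.1093i)
Y_1^0(R⁻¹ n̂) = +0.468321+0.000000i

Re=0.4683 Im=0.0000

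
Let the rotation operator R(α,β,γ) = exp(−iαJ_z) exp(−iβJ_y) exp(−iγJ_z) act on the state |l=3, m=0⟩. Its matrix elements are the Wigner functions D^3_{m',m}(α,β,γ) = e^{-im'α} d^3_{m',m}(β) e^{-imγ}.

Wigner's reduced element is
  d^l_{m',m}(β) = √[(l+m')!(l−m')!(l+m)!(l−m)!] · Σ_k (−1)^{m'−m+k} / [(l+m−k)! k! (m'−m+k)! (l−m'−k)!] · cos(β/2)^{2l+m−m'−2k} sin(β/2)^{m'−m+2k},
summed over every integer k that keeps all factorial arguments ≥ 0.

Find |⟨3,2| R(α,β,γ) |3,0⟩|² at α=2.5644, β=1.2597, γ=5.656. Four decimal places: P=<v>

D^3_{2,0}(2.5644,1.2597,5.656) = e^{-i·2·2.5644}·d^3_{2,0}(1.2597)·e^{-i·0·5.656}. Compute d first:
With c≡cos(β/2)=0.808116 and s≡sin(β/2)=0.589024, N=[120·1·6·6]^{1/2}=65.726707
Admissible k: 0..1 (factorial args all ≥0)
  k=0: (−1)^2·65.7267/(12)·0.8081^4·0.5890^2 = +0.810439
  k=1: (−1)^3·65.7267/(12)·0.8081^2·0.5890^4 = -0.430565
d^3_{2,0}(1.2597) = +0.810439 -0.430565 = +0.379874
|D^3_{2,0}|² = |d^3_{2,0}(β)|² = (+0.379874)² = 0.144305 (the z-rotation phases have unit modulus)

P=0.1443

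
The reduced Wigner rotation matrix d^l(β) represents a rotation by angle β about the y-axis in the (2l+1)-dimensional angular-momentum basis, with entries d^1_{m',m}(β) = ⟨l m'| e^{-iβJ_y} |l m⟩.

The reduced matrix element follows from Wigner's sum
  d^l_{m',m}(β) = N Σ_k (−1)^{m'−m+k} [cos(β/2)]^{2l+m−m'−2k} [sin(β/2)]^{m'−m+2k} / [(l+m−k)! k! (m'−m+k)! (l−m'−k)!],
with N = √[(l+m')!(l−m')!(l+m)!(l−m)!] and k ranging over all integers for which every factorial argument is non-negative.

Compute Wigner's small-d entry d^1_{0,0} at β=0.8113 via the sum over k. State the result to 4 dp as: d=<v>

d=0.6886

d^1_{0,0}(β=0.8113) via Wigner's sum:
Half-angle: c=0.918846, s=0.394616. N=√(1·1·1·1)=1.000000
The bounds max(0,m−m')=0 and min(l+m,l−m')=1 give 2 terms
  k=0: (−1)^0·1.0000/(1)·0.9188^2·0.3946^0 = +0.844278
  k=1: (−1)^1·1.0000/(1)·0.9188^0·0.3946^2 = -0.155722
d^1_{0,0}(0.8113) = +0.844278 -0.155722 = +0.688556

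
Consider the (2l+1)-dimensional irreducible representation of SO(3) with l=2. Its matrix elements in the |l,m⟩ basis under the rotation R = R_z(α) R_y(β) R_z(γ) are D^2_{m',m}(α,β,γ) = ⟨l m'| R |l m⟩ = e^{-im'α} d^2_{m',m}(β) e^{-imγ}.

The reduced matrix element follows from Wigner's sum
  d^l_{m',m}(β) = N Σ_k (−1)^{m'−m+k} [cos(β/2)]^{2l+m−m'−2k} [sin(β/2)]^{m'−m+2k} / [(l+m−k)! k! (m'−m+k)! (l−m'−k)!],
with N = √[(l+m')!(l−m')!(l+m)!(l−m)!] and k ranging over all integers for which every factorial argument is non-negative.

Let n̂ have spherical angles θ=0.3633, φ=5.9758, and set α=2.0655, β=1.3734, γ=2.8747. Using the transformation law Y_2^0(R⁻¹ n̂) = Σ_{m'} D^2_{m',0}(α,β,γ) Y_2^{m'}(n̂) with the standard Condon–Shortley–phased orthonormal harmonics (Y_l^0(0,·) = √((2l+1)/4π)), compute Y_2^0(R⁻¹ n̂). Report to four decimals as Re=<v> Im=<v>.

Re=-0.3111 Im=0.0000

Need the full column D^2_{m',0} for m'=−2..2 at α=2.0655, β=1.3734, γ=2.8747.
cos(β/2)=0.773342, sin(β/2)=0.633989
d^2_{-2,0}: single k=2 term ⇒ +0.588819;  D = -0.323371-0.492077i
d^2_{-1,0}: k∈[1..2] ⇒ +0.718245 -0.482716 = +0.235529;  D = -0.111822+0.207291i
d^2_{0,0}: k∈[0..2] ⇒ +0.357674 -0.961538 +0.161557 = -0.442307;  D = -0.442307+0.000000i
d^2_{1,0}: k∈[0..1] ⇒ -0.718245 +0.482716 = -0.235529;  D = +0.111822+0.207291i
d^2_{2,0}: single k=0 term ⇒ +0.588819;  D = -0.323371+0.492077i
Y_2^{m'}(θ=0.3633,φ=5.9758) and Σ D·Y over m':
  (-0.3234-0.4921i)·(+0.0398+0.0281i)  (-0.1118+0.2073i)·(+0.2446+0.0776i)  (-0.4423+0.0000i)·(+0.5113+0.0000i)  (+0.1118+0.2073i)·(-0.2446+0.0776i)  (-0.3234+0.4921i)·(+0.0398-0.0281i)
Y_2^0(R⁻¹ n̂) = -0.311124+0.000000i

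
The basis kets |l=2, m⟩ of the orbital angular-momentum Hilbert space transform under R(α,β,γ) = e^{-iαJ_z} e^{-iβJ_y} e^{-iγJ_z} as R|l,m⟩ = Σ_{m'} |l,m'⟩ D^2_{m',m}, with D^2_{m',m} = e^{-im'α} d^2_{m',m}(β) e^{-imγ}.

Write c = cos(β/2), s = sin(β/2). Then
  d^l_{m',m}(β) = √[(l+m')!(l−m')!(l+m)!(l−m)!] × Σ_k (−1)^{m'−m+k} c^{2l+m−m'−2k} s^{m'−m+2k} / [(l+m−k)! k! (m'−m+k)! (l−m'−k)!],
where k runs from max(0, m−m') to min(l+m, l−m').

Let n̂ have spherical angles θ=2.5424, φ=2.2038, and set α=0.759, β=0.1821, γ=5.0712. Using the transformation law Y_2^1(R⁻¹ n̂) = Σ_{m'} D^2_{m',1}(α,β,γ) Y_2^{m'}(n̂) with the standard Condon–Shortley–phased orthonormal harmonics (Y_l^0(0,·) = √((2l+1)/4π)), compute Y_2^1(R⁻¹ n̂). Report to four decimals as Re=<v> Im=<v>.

Re=-0.2759 Im=0.2481

Need the full column D^2_{m',1} for m'=−2..2 at α=0.759, β=0.1821, γ=5.0712.
cos(β/2)=0.995858, sin(β/2)=0.090924
d^2_{-2,1}: single k=3 term ⇒ +0.001497;  D = -0.001372+0.000599i
d^2_{-1,1}: k∈[2..3] ⇒ +0.024597 -0.000068 = +0.024528;  D = -0.009556+0.022590i
d^2_{0,1}: k∈[1..2] ⇒ +0.219962 -0.001834 = +0.218128;  D = +0.076598+0.204237i
d^2_{1,1}: k∈[0..1] ⇒ +0.983534 -0.024597 = +0.958937;  D = +0.862223+0.419681i
d^2_{2,1}: single k=0 term ⇒ -0.179598;  D = -0.171254+0.054106i
Y_2^{m'}(θ=2.5424,φ=2.2038) and Σ D·Y over m':
  (-0.0014+0.0006i)·(-0.0369+0.1172i)  (-0.0096+0.0226i)·(+0.2128+0.2901i)  (+0.0766+0.2042i)·(+0.3298+0.0000i)  (+0.8622+0.4197i)·(-0.2128+0.2901i)  (-0.1713+0.0541i)·(-0.0369-0.1172i)
Y_2^1(R⁻¹ n̂) = -0.275950+0.248087i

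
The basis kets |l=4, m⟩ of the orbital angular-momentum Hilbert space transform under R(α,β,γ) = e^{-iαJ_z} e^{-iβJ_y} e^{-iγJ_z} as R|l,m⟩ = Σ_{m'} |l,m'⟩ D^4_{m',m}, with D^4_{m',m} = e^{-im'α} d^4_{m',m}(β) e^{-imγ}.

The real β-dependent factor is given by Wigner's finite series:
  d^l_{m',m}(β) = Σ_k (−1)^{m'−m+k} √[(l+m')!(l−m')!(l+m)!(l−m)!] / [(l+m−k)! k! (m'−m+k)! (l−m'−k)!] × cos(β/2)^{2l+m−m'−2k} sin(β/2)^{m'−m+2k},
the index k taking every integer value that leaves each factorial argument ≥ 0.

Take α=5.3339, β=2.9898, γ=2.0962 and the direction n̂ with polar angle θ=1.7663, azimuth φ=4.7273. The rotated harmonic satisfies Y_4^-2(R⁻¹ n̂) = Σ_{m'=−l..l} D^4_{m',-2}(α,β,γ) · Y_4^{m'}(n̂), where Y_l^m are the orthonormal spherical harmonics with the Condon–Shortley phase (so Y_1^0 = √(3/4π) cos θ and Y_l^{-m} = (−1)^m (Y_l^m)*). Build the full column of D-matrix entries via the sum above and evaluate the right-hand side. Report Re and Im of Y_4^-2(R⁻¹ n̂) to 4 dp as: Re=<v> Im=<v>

Re=0.0915 Im=-0.0194

Need the full column D^4_{m',-2} for m'=−4..4 at α=5.3339, β=2.9898, γ=2.0962.
cos(β/2)=0.075823, sin(β/2)=0.997121
d^4_{-4,-2}: single k=2 term ⇒ +0.000001;  D = +0.000001+0.000000i
d^4_{-3,-2}: k∈[1..2] ⇒ +0.000000 -0.000028 = -0.000028;  D = -0.000006-0.000027i
d^4_{-2,-2}: k∈[0..2] ⇒ +0.000000 -0.000002 +0.000490 = +0.000488;  D = -0.000323+0.000366i
d^4_{-1,-2}: k∈[0..2] ⇒ -0.000000 +0.000053 -0.006077 = -0.006024;  D = +0.005993+0.000611i
d^4_{0,-2}: k∈[0..2] ⇒ +0.000002 -0.000827 +0.053606 = +0.052782;  D = -0.026226-0.045805i
d^4_{1,-2}: k∈[0..2] ⇒ -0.000035 +0.009115 -0.315265 = -0.306185;  D = -0.127444+0.278402i
d^4_{2,-2}: k∈[0..2] ⇒ +0.000490 -0.067807 +0.977201 = +0.909884;  D = +0.893127-0.173818i
d^4_{3,-2}: k∈[0..1] ⇒ -0.004823 +0.278038 = +0.273214;  D = +0.198586+0.187642i
d^4_{4,-2}: single k=0 term ⇒ +0.029900;  D = -0.004041+0.029626i
Y_4^{m'}(θ=1.7663,φ=4.7273) and Σ D·Y over m':
  (+0.0000+0.0000i)·(+0.4090-0.0244i)  (-0.0000-0.0000i)·(+0.0103+0.2293i)  (-0.0003+0.0004i)·(+0.2368-0.0071i)  (+0.0060+0.0006i)·(+0.0037+0.2466i)  (-0.0262-0.0458i)·(+0.2029+0.0000i)  (-0.1274+0.2784i)·(-0.0037+0.2466i)  (+0.8931-0.1738i)·(+0.2368+0.0071i)  (+0.1986+0.1876i)·(-0.0103+0.2293i)  (-0.0040+0.0296i)·(+0.4090+0.0244i)
Y_4^-2(R⁻¹ n̂) = +0.091542-0.019396i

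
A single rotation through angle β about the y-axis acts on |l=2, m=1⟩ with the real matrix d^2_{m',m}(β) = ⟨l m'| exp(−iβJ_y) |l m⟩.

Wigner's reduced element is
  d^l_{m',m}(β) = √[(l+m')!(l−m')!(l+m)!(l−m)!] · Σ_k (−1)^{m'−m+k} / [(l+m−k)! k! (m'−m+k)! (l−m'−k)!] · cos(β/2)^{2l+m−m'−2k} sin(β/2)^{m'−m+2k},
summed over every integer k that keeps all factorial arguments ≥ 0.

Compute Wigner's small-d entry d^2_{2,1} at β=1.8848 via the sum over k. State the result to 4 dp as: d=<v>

d=-0.3287

d^2_{2,1}(β=1.8848) via Wigner's sum:
c=cos(1.8848/2)=0.587848, s=sin(1.8848/2)=0.808971; N=√[24·1·6·1]=12.000000
k∈{0} keeps every argument non-negative
  k=0: (−1)^1·12.0000/(6)·0.5878^3·0.8090^1 = -0.328669
d^2_{2,1}(1.8848) = -0.328669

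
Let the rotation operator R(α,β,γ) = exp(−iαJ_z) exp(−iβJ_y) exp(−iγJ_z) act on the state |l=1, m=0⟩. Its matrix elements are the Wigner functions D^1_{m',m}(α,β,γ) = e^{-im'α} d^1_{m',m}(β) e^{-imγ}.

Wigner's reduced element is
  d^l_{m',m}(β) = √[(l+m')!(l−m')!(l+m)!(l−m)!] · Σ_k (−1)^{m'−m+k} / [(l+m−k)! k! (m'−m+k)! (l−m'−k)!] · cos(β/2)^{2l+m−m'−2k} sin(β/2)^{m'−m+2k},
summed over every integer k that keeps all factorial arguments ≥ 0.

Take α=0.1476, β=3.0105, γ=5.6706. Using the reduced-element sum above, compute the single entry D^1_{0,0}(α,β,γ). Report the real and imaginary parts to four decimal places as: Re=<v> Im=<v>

D^1_{0,0}(0.1476,3.0105,5.6706) = e^{-i·0·0.1476}·d^1_{0,0}(3.0105)·e^{-i·0·5.6706}. Compute d first:
With c≡cos(β/2)=0.065499 and s≡sin(β/2)=0.997853, N=[1·1·1·1]^{1/2}=1.000000
k: max(0,(0)−(0))=0 … min(1+(0),1−(0))=1
  k=0: (−1)^0·1.0000/(1)·0.0655^2·0.9979^0 = +0.004290
  k=1: (−1)^1·1.0000/(1)·0.0655^0·0.9979^2 = -0.995710
d^1_{0,0}(3.0105) = +0.004290 -0.995710 = -0.991420
D = (+1.000000+0.000000i)·(-0.991420)·(+1.000000+0.000000i) = -0.991420+0.000000i

Re=-0.9914 Im=0.0000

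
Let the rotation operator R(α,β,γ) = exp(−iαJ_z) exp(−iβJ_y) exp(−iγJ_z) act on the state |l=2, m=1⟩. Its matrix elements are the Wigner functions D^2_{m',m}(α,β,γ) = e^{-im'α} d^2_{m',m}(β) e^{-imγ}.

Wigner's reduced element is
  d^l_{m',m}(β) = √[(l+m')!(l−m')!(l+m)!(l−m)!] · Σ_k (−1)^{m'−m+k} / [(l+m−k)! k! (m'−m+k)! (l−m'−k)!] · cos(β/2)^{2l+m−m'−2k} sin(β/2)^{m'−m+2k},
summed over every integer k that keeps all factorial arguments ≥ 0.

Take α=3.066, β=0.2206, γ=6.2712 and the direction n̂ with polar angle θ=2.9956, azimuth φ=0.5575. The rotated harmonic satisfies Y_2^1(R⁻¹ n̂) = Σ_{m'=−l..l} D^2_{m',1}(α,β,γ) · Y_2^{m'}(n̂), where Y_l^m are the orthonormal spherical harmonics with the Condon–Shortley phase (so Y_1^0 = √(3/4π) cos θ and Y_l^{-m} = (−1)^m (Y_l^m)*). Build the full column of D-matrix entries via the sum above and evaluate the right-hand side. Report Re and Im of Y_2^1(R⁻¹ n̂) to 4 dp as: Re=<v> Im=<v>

Need the full column D^2_{m',1} for m'=−2..2 at α=3.066, β=0.2206, γ=6.2712.
cos(β/2)=0.993923, sin(β/2)=0.110076
d^2_{-2,1}: single k=3 term ⇒ +0.002651;  D = +0.002626-0.000368i
d^2_{-1,1}: k∈[2..3] ⇒ +0.035910 -0.000147 = +0.035763;  D = -0.035691+0.002273i
d^2_{0,1}: k∈[1..2] ⇒ +0.264745 -0.003247 = +0.261498;  D = +0.261479+0.003134i
d^2_{1,1}: k∈[0..1] ⇒ +0.975913 -0.035910 = +0.940003;  D = -0.936401-0.082218i
d^2_{2,1}: single k=0 term ⇒ -0.216164;  D = -0.213293-0.035115i
Y_2^{m'}(θ=2.9956,φ=0.5575) and Σ D·Y over m':
  (+0.0026-0.0004i)·(+0.0036-0.0073i)  (-0.0357+0.0023i)·(-0.0944+0.0588i)  (+0.2615+0.0031i)·(+0.6108+0.0000i)  (-0.9364-0.0822i)·(+0.0944+0.0588i)  (-0.2133-0.0351i)·(+0.0036+0.0073i)
Y_2^1(R⁻¹ n̂) = +0.078915-0.064956i

Re=0.0789 Im=-0.0650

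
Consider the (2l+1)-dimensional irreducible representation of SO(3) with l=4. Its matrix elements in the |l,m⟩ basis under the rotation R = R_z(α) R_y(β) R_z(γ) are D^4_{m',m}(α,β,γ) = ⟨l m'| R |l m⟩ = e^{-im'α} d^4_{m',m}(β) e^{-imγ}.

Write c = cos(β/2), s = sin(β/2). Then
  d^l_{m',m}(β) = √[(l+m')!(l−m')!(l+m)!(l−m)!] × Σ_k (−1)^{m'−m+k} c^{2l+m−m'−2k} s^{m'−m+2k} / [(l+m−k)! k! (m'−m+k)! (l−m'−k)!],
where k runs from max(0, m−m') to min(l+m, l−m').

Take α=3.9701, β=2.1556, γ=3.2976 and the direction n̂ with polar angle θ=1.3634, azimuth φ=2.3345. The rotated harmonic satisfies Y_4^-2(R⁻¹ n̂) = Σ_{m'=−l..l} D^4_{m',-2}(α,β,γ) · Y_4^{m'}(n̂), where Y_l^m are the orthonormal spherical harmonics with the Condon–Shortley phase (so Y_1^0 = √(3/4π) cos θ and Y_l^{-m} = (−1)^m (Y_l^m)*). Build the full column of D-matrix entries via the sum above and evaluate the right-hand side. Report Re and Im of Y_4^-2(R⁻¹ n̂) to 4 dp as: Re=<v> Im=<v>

Need the full column D^4_{m',-2} for m'=−4..4 at α=3.9701, β=2.1556, γ=3.2976.
cos(β/2)=0.473268, sin(β/2)=0.880919
d^4_{-4,-2}: single k=2 term ⇒ +0.046141;  D = -0.040832-0.021489i
d^4_{-3,-2}: k∈[1..2] ⇒ +0.017529 -0.182191 = -0.164662;  D = -0.155012+0.055542i
d^4_{-2,-2}: k∈[0..2] ⇒ +0.002517 -0.104639 +0.453170 = +0.351048;  D = -0.136133+0.323578i
d^4_{-1,-2}: k∈[0..2] ⇒ -0.019876 +0.344308 -0.795270 = -0.470837;  D = +0.196396+0.427921i
d^4_{0,-2}: k∈[0..2] ⇒ +0.082724 -0.764294 +0.993001 = +0.311432;  D = +0.296395+0.095602i
d^4_{1,-2}: k∈[0..2] ⇒ -0.229539 +1.192904 -0.826597 = +0.136768;  D = -0.118928+0.067541i
d^4_{2,-2}: k∈[0..2] ⇒ +0.453170 -1.256058 +0.362649 = -0.440239;  D = -0.098562+0.429064i
d^4_{3,-2}: k∈[0..1] ⇒ -0.631226 +0.728990 = +0.097765;  D = +0.055421+0.080539i
d^4_{4,-2}: single k=0 term ⇒ +0.553870;  D = -0.548483-0.077057i
Y_4^{m'}(θ=1.3634,φ=2.3345) and Σ D·Y over m':
  (-0.0408-0.0215i)·(-0.4043-0.0352i)  (-0.1550+0.0555i)·(+0.1815-0.1593i)  (-0.1361+0.3236i)·(+0.0098-0.2251i)  (+0.1964+0.4279i)·(+0.1782+0.1861i)  (+0.2964+0.0956i)·(+0.1895+0.0000i)  (-0.1189+0.0675i)·(-0.1782+0.1861i)  (-0.0986+0.4291i)·(+0.0098+0.2251i)  (+0.0554+0.0805i)·(-0.1815-0.1593i)  (-0.5485-0.0771i)·(-0.4043+0.0352i)
Y_4^-2(R⁻¹ n̂) = +0.217779+0.145880i

Re=0.2178 Im=0.1459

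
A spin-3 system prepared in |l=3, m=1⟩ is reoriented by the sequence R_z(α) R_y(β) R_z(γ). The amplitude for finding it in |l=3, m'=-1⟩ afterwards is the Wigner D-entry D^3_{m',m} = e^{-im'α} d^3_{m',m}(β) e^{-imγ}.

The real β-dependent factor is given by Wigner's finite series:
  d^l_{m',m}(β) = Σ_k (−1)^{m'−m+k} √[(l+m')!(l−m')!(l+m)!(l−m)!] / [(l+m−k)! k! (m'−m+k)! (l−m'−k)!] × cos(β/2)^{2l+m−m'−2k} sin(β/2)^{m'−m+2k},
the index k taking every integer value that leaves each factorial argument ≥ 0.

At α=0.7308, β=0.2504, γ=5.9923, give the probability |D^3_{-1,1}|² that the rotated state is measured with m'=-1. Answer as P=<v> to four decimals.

P=0.0079

Split into d^3_{-1,1}(β=0.2504) × two z-phases.
With c≡cos(β/2)=0.992173 and s≡sin(β/2)=0.124873, N=[2·24·24·2]^{1/2}=48.000000
The bounds max(0,m−m')=2 and min(l+m,l−m')=4 give 3 terms
  k=2: (−1)^0·48.0000/(8)·0.9922^4·0.1249^2 = +0.090665
  k=3: (−1)^1·48.0000/(6)·0.9922^2·0.1249^4 = -0.001915
  k=4: (−1)^2·48.0000/(48)·0.9922^0·0.1249^6 = +0.000004
d^3_{-1,1}(0.2504) = +0.090665 -0.001915 +0.000004 = +0.088754
|D^3_{-1,1}|² = |d^3_{-1,1}(β)|² = (+0.088754)² = 0.007877 (the z-rotation phases have unit modulus)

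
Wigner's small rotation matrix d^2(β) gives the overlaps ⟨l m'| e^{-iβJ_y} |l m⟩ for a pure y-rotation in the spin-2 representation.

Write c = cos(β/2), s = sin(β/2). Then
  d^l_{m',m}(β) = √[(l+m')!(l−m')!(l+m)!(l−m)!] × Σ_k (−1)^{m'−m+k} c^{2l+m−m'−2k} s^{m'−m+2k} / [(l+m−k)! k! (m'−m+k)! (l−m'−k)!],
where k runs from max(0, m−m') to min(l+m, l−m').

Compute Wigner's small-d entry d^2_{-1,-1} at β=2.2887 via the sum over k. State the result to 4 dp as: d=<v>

d=-0.3962

d^2_{-1,-1}(β=2.2887) via Wigner's sum:
c=cos(2.2887/2)=0.413638, s=sin(2.2887/2)=0.910441; N=√[1·6·1·6]=6.000000
k: max(0,(-1)−(-1))=0 … min(2+(-1),2−(-1))=1
  k=0: (−1)^0·6.0000/(6)·0.4136^4·0.9104^0 = +0.029274
  k=1: (−1)^1·6.0000/(2)·0.4136^2·0.9104^2 = -0.425467
d^2_{-1,-1}(2.2887) = +0.029274 -0.425467 = -0.396193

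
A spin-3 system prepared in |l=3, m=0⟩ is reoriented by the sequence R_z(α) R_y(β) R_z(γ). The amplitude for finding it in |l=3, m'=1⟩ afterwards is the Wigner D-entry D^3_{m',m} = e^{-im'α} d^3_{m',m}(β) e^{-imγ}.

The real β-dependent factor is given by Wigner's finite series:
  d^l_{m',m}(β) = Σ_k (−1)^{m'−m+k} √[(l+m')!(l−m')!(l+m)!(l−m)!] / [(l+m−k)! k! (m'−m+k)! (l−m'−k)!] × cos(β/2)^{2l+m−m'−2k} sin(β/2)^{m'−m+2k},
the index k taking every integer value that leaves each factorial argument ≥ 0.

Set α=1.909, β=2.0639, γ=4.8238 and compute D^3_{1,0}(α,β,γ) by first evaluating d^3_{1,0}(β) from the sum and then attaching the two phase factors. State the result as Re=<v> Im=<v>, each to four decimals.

Split into d^3_{1,0}(β=2.0639) × two z-phases.
Half-angle: c=0.513146, s=0.858301. N=√(24·2·6·6)=41.569219
The bounds max(0,m−m')=0 and min(l+m,l−m')=2 give 3 terms
  k=0: (−1)^1·41.5692/(12)·0.5131^5·0.8583^1 = -0.105788
  k=1: (−1)^2·41.5692/(4)·0.5131^3·0.8583^3 = +0.887880
  k=2: (−1)^3·41.5692/(12)·0.5131^1·0.8583^5 = -0.828000
d^3_{1,0}(2.0639) = -0.105788 +0.887880 -0.828000 = -0.045908
Attach z-rotation phases: D = e^{-i(1)(1.909)}·(-0.045908)·e^{-i(0)(4.8238)} = +0.015232+0.043307i

Re=0.0152 Im=0.0433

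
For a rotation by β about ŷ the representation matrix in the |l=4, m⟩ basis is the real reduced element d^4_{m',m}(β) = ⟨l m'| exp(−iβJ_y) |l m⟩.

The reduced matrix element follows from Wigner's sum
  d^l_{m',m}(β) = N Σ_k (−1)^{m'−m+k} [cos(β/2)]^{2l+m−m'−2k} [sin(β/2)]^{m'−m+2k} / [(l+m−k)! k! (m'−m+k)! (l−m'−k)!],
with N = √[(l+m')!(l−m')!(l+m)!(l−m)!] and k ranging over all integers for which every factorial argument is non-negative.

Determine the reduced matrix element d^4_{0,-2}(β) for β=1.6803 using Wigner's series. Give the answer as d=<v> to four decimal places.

d^4_{0,-2}(β=1.6803) via Wigner's sum:
With c≡cos(β/2)=0.667351 and s≡sin(β/2)=0.744743, N=[24·24·2·720]^{1/2}=910.735966
k: max(0,(-2)−(0))=0 … min(4+(-2),4−(0))=2
  k=0: (−1)^2·910.7360/(96)·0.6674^6·0.7447^2 = +0.464794
  k=1: (−1)^3·910.7360/(36)·0.6674^4·0.7447^4 = -1.543597
  k=2: (−1)^4·910.7360/(96)·0.6674^2·0.7447^6 = +0.720891
d^4_{0,-2}(1.6803) = +0.464794 -1.543597 +0.720891 = -0.357912

d=-0.3579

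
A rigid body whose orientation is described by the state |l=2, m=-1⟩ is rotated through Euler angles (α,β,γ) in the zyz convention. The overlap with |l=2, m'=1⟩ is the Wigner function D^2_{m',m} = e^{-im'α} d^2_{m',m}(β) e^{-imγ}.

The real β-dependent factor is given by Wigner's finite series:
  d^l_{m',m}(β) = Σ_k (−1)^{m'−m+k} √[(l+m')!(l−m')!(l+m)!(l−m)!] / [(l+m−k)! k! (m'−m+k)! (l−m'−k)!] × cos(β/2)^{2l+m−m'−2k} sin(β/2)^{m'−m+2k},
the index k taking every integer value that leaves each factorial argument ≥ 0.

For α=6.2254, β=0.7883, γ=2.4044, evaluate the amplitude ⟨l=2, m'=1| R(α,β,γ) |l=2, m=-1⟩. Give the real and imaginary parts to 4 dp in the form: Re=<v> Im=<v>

Re=-0.2765 Im=0.2233

First d^2_{1,-1}(β=0.7883), then the phase factors e^{-i(1)α} and e^{-i(-1)γ}:
c=cos(0.7883/2)=0.923323, s=sin(0.7883/2)=0.384024; N=√[6·1·1·6]=6.000000
k∈{0,1} keeps every argument non-negative
  k=0: (−1)^2·6.0000/(2)·0.9233^2·0.3840^2 = +0.377176
  k=1: (−1)^3·6.0000/(6)·0.9233^0·0.3840^4 = -0.021749
d^2_{1,-1}(0.7883) = +0.377176 -0.021749 = +0.355428
Attach z-rotation phases: D = e^{-i(1)(6.2254)}·(+0.355428)·e^{-i(-1)(2.4044)} = -0.276503+0.223327i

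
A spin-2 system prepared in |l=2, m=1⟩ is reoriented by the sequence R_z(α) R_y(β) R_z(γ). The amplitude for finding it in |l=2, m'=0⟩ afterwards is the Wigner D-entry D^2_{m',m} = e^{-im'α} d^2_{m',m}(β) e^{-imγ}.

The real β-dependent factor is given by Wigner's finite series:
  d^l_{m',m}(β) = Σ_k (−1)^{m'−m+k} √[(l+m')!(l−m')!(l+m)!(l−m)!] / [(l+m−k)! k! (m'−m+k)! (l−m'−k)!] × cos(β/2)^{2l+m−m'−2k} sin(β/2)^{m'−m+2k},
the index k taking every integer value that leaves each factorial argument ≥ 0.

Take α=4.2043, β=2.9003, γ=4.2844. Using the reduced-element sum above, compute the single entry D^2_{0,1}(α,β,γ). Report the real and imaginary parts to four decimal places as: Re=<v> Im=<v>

Split into d^2_{0,1}(β=2.9003) × two z-phases.
Half-angle: c=0.120354, s=0.992731. N=√(2·2·6·1)=4.898979
Admissible k: 1..2 (factorial args all ≥0)
  k=1: (−1)^0·4.8990/(2)·0.1204^3·0.9927^1 = +0.004239
  k=2: (−1)^1·4.8990/(2)·0.1204^1·0.9927^3 = -0.288423
d^2_{0,1}(2.9003) = +0.004239 -0.288423 = -0.284184
D = (+1.000000+0.000000i)·(-0.284184)·(-0.415042+0.909802i) = +0.117948-0.258551i

Re=0.1179 Im=-0.2586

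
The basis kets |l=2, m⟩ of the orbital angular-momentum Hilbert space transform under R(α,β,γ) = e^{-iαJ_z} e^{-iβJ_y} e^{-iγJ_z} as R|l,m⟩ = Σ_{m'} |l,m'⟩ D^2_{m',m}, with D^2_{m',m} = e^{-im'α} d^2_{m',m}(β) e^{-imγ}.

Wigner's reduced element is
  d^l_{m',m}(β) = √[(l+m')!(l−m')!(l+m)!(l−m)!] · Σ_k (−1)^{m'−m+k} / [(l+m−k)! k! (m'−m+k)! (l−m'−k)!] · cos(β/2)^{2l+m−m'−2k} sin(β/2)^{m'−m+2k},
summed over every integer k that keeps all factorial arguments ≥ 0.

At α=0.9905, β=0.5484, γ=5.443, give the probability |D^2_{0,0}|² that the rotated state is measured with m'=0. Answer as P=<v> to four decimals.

P=0.3509

D^2_{0,0}(0.9905,0.5484,5.443) = e^{-i·0·0.9905}·d^2_{0,0}(0.5484)·e^{-i·0·5.443}. Compute d first:
c=cos(0.5484/2)=0.962642, s=sin(0.5484/2)=0.270777; N=√[2·2·2·2]=4.000000
The bounds max(0,m−m')=0 and min(l+m,l−m')=2 give 3 terms
  k=0: (−1)^0·4.0000/(4)·0.9626^4·0.2708^0 = +0.858736
  k=1: (−1)^1·4.0000/(1)·0.9626^2·0.2708^2 = -0.271777
  k=2: (−1)^2·4.0000/(4)·0.9626^0·0.2708^4 = +0.005376
d^2_{0,0}(0.5484) = +0.858736 -0.271777 +0.005376 = +0.592334
|D^2_{0,0}|² = |d^2_{0,0}(β)|² = (+0.592334)² = 0.350860 (the z-rotation phases have unit modulus)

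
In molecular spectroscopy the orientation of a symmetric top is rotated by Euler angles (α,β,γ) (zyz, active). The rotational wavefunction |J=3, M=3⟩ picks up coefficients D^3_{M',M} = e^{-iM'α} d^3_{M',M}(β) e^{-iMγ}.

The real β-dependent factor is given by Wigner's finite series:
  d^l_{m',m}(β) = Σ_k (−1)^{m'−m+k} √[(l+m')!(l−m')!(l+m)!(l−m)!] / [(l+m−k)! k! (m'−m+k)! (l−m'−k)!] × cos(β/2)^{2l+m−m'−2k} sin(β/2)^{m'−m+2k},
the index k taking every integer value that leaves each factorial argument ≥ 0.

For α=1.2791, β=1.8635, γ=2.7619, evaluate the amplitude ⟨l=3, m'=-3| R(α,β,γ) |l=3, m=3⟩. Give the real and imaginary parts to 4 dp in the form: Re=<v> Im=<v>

Split into d^3_{-3,3}(β=1.8635) × two z-phases.
c=cos(1.8635/2)=0.596430, s=sin(1.8635/2)=0.802665; N=√[1·720·720·1]=720.000000
k: max(0,(3)−(-3))=6 … min(3+(3),3−(-3))=6
  k=6: (−1)^0·720.0000/(720)·0.5964^0·0.8027^6 = +0.267427
d^3_{-3,3}(1.8635) = +0.267427
Attach z-rotation phases: D = e^{-i(-3)(1.2791)}·(+0.267427)·e^{-i(3)(2.7619)} = -0.069781+0.258163i

Re=-0.0698 Im=0.2582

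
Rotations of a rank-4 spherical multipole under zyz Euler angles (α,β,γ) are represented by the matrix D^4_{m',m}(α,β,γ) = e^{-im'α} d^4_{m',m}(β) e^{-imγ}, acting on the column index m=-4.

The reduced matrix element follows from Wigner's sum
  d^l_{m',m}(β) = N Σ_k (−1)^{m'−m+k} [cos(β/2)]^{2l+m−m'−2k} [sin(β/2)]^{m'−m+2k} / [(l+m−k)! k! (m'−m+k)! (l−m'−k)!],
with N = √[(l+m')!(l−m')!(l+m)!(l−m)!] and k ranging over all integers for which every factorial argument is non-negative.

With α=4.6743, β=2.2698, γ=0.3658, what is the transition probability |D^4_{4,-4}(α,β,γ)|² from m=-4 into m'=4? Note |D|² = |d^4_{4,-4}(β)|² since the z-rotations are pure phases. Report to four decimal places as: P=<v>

Split into d^4_{4,-4}(β=2.2698) × two z-phases.
Half-angle: c=0.422223, s=0.906492. N=√(40320·1·1·40320)=40320.000000
k∈{0} keeps every argument non-negative
  k=0: (−1)^8·40320.0000/(40320)·0.4222^0·0.9065^8 = +0.455944
d^4_{4,-4}(2.2698) = +0.455944
|D^4_{4,-4}|² = |d^4_{4,-4}(β)|² = (+0.455944)² = 0.207885 (the z-rotation phases have unit modulus)

P=0.2079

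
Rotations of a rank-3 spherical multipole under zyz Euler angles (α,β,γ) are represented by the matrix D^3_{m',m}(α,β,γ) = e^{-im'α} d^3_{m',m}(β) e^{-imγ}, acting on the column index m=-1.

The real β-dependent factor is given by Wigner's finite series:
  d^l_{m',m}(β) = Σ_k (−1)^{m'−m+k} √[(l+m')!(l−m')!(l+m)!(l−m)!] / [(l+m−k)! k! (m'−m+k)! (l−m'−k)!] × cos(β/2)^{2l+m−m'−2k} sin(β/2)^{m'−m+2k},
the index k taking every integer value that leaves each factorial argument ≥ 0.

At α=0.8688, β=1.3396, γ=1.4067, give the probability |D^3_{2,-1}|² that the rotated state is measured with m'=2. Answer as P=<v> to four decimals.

P=0.2505

Split into d^3_{2,-1}(β=1.3396) × two z-phases.
c=cos(1.3396/2)=0.783946, s=sin(1.3396/2)=0.620829; N=√[120·1·2·24]=75.894664
k∈{0,1} keeps every argument non-negative
  k=0: (−1)^3·75.8947/(12)·0.7839^3·0.6208^3 = -0.729129
  k=1: (−1)^4·75.8947/(24)·0.7839^1·0.6208^5 = +0.228637
d^3_{2,-1}(1.3396) = -0.729129 +0.228637 = -0.500492
|D^3_{2,-1}|² = |d^3_{2,-1}(β)|² = (-0.500492)² = 0.250493 (the z-rotation phases have unit modulus)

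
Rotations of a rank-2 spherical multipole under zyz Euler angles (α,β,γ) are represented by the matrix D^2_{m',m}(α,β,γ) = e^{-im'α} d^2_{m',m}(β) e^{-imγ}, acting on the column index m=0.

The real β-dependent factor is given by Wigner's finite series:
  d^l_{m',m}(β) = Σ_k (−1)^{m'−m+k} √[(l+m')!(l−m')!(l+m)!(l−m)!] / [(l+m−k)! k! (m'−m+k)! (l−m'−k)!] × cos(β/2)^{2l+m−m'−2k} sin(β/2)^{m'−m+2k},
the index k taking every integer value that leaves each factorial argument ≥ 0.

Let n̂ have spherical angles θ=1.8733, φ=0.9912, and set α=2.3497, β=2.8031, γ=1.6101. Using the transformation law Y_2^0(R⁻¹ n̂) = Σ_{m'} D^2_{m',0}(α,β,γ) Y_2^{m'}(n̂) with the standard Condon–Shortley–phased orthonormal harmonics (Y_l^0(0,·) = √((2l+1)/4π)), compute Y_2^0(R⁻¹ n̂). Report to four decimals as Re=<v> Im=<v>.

Re=-0.2009 Im=0.0000

Need the full column D^2_{m',0} for m'=−2..2 at α=2.3497, β=2.8031, γ=1.6101.
cos(β/2)=0.168439, sin(β/2)=0.985712
d^2_{-2,0}: single k=2 term ⇒ +0.067525;  D = -0.000877-0.067519i
d^2_{-1,0}: k∈[1..2] ⇒ +0.011539 -0.395157 = -0.383618;  D = +0.269492-0.273015i
d^2_{0,0}: k∈[0..2] ⇒ +0.000805 -0.110268 +0.944061 = +0.834599;  D = +0.834599+0.000000i
d^2_{1,0}: k∈[0..1] ⇒ -0.011539 +0.395157 = +0.383618;  D = -0.269492-0.273015i
d^2_{2,0}: single k=0 term ⇒ +0.067525;  D = -0.000877+0.067519i
Y_2^{m'}(θ=1.8733,φ=0.9912) and Σ D·Y over m':
  (-0.0009-0.0675i)·(-0.1408-0.3226i)  (+0.2695-0.2730i)·(-0.1203+0.1838i)  (+0.8346+0.0000i)·(-0.2314+0.0000i)  (-0.2695-0.2730i)·(+0.1203+0.1838i)  (-0.0009+0.0675i)·(-0.1408+0.3226i)
Y_2^0(R⁻¹ n̂) = -0.200939+0.000000i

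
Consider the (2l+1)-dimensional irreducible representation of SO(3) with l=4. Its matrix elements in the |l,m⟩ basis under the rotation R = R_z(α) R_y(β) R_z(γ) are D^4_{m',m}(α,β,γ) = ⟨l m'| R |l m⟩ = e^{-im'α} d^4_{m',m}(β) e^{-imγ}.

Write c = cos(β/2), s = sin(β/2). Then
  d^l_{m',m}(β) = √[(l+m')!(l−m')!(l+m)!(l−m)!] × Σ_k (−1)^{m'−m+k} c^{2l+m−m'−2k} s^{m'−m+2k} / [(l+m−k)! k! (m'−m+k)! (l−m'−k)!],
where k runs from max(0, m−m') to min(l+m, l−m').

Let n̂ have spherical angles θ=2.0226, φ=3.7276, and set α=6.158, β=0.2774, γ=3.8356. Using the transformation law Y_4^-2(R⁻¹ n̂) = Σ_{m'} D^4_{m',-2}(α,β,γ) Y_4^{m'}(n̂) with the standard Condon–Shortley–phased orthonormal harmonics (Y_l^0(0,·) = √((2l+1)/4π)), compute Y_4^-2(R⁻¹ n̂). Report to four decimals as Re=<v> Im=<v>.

Re=0.3207 Im=-0.0901

Need the full column D^4_{m',-2} for m'=−4..4 at α=6.158, β=0.2774, γ=3.8356.
cos(β/2)=0.990397, sin(β/2)=0.138256
d^4_{-4,-2}: single k=2 term ⇒ +0.095455;  D = +0.060283+0.074012i
d^4_{-3,-2}: k∈[1..2] ⇒ +0.483516 -0.028267 = +0.455249;  D = +0.241180+0.386114i
d^4_{-2,-2}: k∈[0..2] ⇒ +0.925706 -0.216472 +0.005273 = +0.714507;  D = +0.299903+0.648520i
d^4_{-1,-2}: k∈[0..2] ⇒ -0.548256 +0.053420 -0.000694 = -0.495530;  D = -0.150206-0.472216i
d^4_{0,-2}: k∈[0..2] ⇒ +0.171136 -0.008893 +0.000065 = +0.162308;  D = +0.029502+0.159604i
d^4_{1,-2}: k∈[0..2] ⇒ -0.035613 +0.001041 -0.000004 = -0.034576;  D = -0.001990-0.034519i
d^4_{2,-2}: k∈[0..2] ⇒ +0.005273 -0.000082 +0.000000 = +0.005191;  D = -0.000351+0.005179i
d^4_{3,-2}: k∈[0..1] ⇒ -0.000551 +0.000004 = -0.000547;  D = +0.000105-0.000537i
d^4_{4,-2}: single k=0 term ⇒ +0.000036;  D = -0.000011+0.000034i
Y_4^{m'}(θ=2.0226,φ=3.7276) and Σ D·Y over m':
  (+0.0603+0.0740i)·(-0.2025-0.2075i)  (+0.2412+0.3861i)·(-0.0741-0.3910i)  (+0.2999+0.6485i)·(+0.0351-0.0834i)  (-0.1502-0.4722i)·(-0.2579+0.1712i)  (+0.0295+0.1596i)·(-0.1530+0.0000i)  (-0.0020-0.0345i)·(+0.2579+0.1712i)  (-0.0004+0.0052i)·(+0.0351+0.0834i)  (+0.0001-0.0005i)·(+0.0741-0.3910i)  (-0.0000+0.0000i)·(-0.2025+0.2075i)
Y_4^-2(R⁻¹ n̂) = +0.320673-0.090149i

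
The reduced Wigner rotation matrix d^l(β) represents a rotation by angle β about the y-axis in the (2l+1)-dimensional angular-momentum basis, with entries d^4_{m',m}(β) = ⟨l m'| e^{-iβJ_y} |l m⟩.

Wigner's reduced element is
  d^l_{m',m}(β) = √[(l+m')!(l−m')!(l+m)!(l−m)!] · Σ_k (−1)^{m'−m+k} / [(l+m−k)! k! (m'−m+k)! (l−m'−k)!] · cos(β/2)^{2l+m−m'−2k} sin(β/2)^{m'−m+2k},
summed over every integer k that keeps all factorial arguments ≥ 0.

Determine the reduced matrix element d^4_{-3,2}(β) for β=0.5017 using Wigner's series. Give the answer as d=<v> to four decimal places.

d^4_{-3,2}(β=0.5017) via Wigner's sum:
With c≡cos(β/2)=0.968702 and s≡sin(β/2)=0.248227, N=[1·5040·720·2]^{1/2}=2693.993318
k: max(0,(2)−(-3))=5 … min(4+(2),4−(-3))=6
  k=5: (−1)^0·2693.9933/(240)·0.9687^3·0.2482^5 = +0.009616
  k=6: (−1)^1·2693.9933/(720)·0.9687^1·0.2482^7 = -0.000210
d^4_{-3,2}(0.5017) = +0.009616 -0.000210 = +0.009406

d=0.0094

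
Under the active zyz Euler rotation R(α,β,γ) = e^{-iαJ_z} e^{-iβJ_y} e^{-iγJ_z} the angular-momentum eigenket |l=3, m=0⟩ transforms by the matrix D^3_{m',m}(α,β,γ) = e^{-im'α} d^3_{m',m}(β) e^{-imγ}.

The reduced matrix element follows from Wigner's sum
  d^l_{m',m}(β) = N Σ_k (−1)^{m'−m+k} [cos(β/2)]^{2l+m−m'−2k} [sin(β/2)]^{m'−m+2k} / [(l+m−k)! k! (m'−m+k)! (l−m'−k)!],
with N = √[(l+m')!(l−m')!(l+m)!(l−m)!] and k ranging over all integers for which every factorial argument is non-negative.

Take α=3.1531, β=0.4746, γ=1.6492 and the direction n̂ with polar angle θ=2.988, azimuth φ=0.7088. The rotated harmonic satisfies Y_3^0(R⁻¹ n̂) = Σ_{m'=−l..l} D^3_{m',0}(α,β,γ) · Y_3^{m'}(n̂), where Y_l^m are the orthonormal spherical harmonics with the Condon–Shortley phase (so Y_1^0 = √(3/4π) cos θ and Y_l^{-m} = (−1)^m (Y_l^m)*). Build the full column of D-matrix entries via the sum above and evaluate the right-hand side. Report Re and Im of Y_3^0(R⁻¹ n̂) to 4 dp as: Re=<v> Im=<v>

Re=-0.4694 Im=0.0000

Need the full column D^3_{m',0} for m'=−3..3 at α=3.1531, β=0.4746, γ=1.6492.
cos(β/2)=0.971976, sin(β/2)=0.235079
d^3_{-3,0}: single k=3 term ⇒ +0.053349;  D = -0.053317-0.001841i
d^3_{-2,0}: k∈[2..3] ⇒ +0.270154 -0.015803 = +0.254351;  D = +0.254284+0.005853i
d^3_{-1,0}: k∈[1..3] ⇒ +0.706452 -0.123971 +0.002417 = +0.584898;  D = -0.584860-0.006730i
d^3_{0,0}: k∈[0..3] ⇒ +0.843206 -0.443908 +0.025966 -0.000169 = +0.425096;  D = +0.425096+0.000000i
d^3_{1,0}: k∈[0..2] ⇒ -0.706452 +0.123971 -0.002417 = -0.584898;  D = +0.584860-0.006730i
d^3_{2,0}: k∈[0..1] ⇒ +0.270154 -0.015803 = +0.254351;  D = +0.254284-0.005853i
d^3_{3,0}: single k=0 term ⇒ -0.053349;  D = +0.053317-0.001841i
Y_3^{m'}(θ=2.988,φ=0.7088) and Σ D·Y over m':
  (-0.0533-0.0018i)·(-0.0008-0.0013i)  (+0.2543+0.0059i)·(-0.0036+0.0234i)  (-0.5849-0.0067i)·(+0.1457-0.1250i)  (+0.4251+0.0000i)·(-0.6944+0.0000i)  (+0.5849-0.0067i)·(-0.1457-0.1250i)  (+0.2543-0.0059i)·(-0.0036-0.0234i)  (+0.0533-0.0018i)·(+0.0008-0.0013i)
Y_3^0(R⁻¹ n̂) = -0.469382+0.000000i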